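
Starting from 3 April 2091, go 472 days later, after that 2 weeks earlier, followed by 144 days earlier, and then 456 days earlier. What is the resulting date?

November 12, 2090

Adding 472 days from April 3, 2091:
April has 30 days, so 30 − 3 = 27 days remain after April 3, 2091; 472 − 27 = 445 left.
May 2091 has 31 days: 445 − 31 = 414 left.
June 2091 has 30 days: 414 − 30 = 384 left.
July 2091 has 31 days: 384 − 31 = 353 left.
August 2091 has 31 days: 353 − 31 = 322 left.
September 2091 has 30 days: 322 − 30 = 292 left.
October 2091 has 31 days: 292 − 31 = 261 left.
November 2091 has 30 days: 261 − 30 = 231 left.
December 2091 has 31 days: 231 − 31 = 200 left.
January 2092 has 31 days: 200 − 31 = 169 left.
February 2092 has 29 days (2092 is a leap year): 169 − 29 = 140 left.
March 2092 has 31 days: 140 − 31 = 109 left.
April 2092 has 30 days: 109 − 30 = 79 left.
May 2092 has 31 days: 79 − 31 = 48 left.
June 2092 has 30 days: 48 − 30 = 18 left.
18 days into July 2092 → July 18, 2092.
Subtracting 2 weeks (= 14 days) from July 18, 2092:
18 − 14 = 4, still in July 2092.
Counting back 144 days from July 4, 2092:
Going back 4 days from July 4, 2092 reaches the end of the previous month; 144 − 4 = 140 left.
June 2092 has 30 days: 140 − 30 = 110 left.
May 2092 has 31 days: 110 − 31 = 79 left.
April 2092 has 30 days: 79 − 30 = 49 left.
March 2092 has 31 days: 49 − 31 = 18 left.
February 2092 has 29 days; 29 − 18 = 11 → February 11, 2092.
Counting back 456 days from February 11, 2092:
Going back 11 days from February 11, 2092 reaches the end of the previous month; 456 − 11 = 445 left.
January 2092 has 31 days: 445 − 31 = 414 left.
December 2091 has 31 days: 414 − 31 = 383 left.
November 2091 has 30 days: 383 − 30 = 353 left.
October 2091 has 31 days: 353 − 31 = 322 left.
September 2091 has 30 days: 322 − 30 = 292 left.
August 2091 has 31 days: 292 − 31 = 261 left.
July 2091 has 31 days: 261 − 31 = 230 left.
June 2091 has 30 days: 230 − 30 = 200 left.
May 2091 has 31 days: 200 − 31 = 169 left.
April 2091 has 30 days: 169 − 30 = 139 left.
March 2091 has 31 days: 139 − 31 = 108 left.
February 2091 has 28 days (2091 is not a leap year): 108 − 28 = 80 left.
January 2091 has 31 days: 80 − 31 = 49 left.
December 2090 has 31 days: 49 − 31 = 18 left.
November 2090 has 30 days; 30 − 18 = 12 → November 12, 2090.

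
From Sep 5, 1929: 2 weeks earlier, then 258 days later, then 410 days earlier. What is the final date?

March 23, 1929

Going back 2 weeks (= 14 days) from September 5, 1929:
Going back 5 days from September 5, 1929 reaches the end of the previous month; 14 − 5 = 9 left.
August 1929 has 31 days; 31 − 9 = 22 → August 22, 1929.
Adding 258 days from August 22, 1929:
August has 31 days, so 31 − 22 = 9 days remain after August 22, 1929; 258 − 9 = 249 left.
September 1929 has 30 days: 249 − 30 = 219 left.
October 1929 has 31 days: 219 − 31 = 188 left.
November 1929 has 30 days: 188 − 30 = 158 left.
December 1929 has 31 days: 158 − 31 = 127 left.
January 1930 has 31 days: 127 − 31 = 96 left.
February 1930 has 28 days (1930 is not a leap year): 96 − 28 = 68 left.
March 1930 has 31 days: 68 − 31 = 37 left.
April 1930 has 30 days: 37 − 30 = 7 left.
7 days into May 1930 → May 7, 1930.
Going back 410 days from May 7, 1930:
Going back 7 days from May 7, 1930 reaches the end of the previous month; 410 − 7 = 403 left.
April 1930 has 30 days: 403 − 30 = 373 left.
March 1930 has 31 days: 373 − 31 = 342 left.
February 1930 has 28 days (1930 is not a leap year): 342 − 28 = 314 left.
January 1930 has 31 days: 314 − 31 = 283 left.
December 1929 has 31 days: 283 − 31 = 252 left.
November 1929 has 30 days: 252 − 30 = 222 left.
October 1929 has 31 days: 222 − 31 = 191 left.
September 1929 has 30 days: 191 − 30 = 161 left.
August 1929 has 31 days: 161 − 31 = 130 left.
July 1929 has 31 days: 130 − 31 = 99 left.
June 1929 has 30 days: 99 − 30 = 69 left.
May 1929 has 31 days: 69 − 31 = 38 left.
April 1929 has 30 days: 38 − 30 = 8 left.
March 1929 has 31 days; 31 − 8 = 23 → March 23, 1929.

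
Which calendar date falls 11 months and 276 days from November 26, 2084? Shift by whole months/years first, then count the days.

July 29, 2086

Counting forward 11 months and 276 days from November 26, 2084: first the month/year part, then the days.
month 11 + 11 = 22, which is month 10 of year 2085 → October 2085.
Day 26 is valid in October, giving October 26, 2085.
Now add 276 days from October 26, 2085.
October has 31 days, so 31 − 26 = 5 days remain after October 26, 2085; 276 − 5 = 271 left.
November 2085 has 30 days: 271 − 30 = 241 left.
December 2085 has 31 days: 241 − 31 = 210 left.
January 2086 has 31 days: 210 − 31 = 179 left.
February 2086 has 28 days (2086 is not a leap year): 179 − 28 = 151 left.
March 2086 has 31 days: 151 − 31 = 120 left.
April 2086 has 30 days: 120 − 30 = 90 left.
May 2086 has 31 days: 90 − 31 = 59 left.
June 2086 has 30 days: 59 − 30 = 29 left.
29 days into July 2086 → July 29, 2086.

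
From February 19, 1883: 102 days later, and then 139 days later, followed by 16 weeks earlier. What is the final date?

June 28, 1883

Counting forward 102 days from February 19, 1883:
February has 28 days, so 28 − 19 = 9 days remain after February 19, 1883; 102 − 9 = 93 left.
March 1883 has 31 days: 93 − 31 = 62 left.
April 1883 has 30 days: 62 − 30 = 32 left.
May 1883 has 31 days: 32 − 31 = 1 left.
1 day into June 1883 → June 1, 1883.
Counting forward 139 days from June 1, 1883:
June has 30 days, so 30 − 1 = 29 days remain after June 1, 1883; 139 − 29 = 110 left.
July 1883 has 31 days: 110 − 31 = 79 left.
August 1883 has 31 days: 79 − 31 = 48 left.
September 1883 has 30 days: 48 − 30 = 18 left.
18 days into October 1883 → October 18, 1883.
Going back 16 weeks (= 112 days) from October 18, 1883:
Going back 18 days from October 18, 1883 reaches the end of the previous month; 112 − 18 = 94 left.
September 1883 has 30 days: 94 − 30 = 64 left.
August 1883 has 31 days: 64 − 31 = 33 left.
July 1883 has 31 days: 33 − 31 = 2 left.
June 1883 has 30 days; 30 − 2 = 28 → June 28, 1883.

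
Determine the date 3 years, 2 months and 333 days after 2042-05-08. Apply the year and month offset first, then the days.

Advancing 3 years, 2 months and 333 days from May 8, 2042: first the month/year part, then the days.
+3 years → 2045; month 5 + 2 = 7 → July 2045.
Day 8 is valid in July, giving July 8, 2045.
Now add 333 days from July 8, 2045.
July has 31 days, so 31 − 8 = 23 days remain after July 8, 2045; 333 − 23 = 310 left.
August 2045 has 31 days: 310 − 31 = 279 left.
September 2045 has 30 days: 279 − 30 = 249 left.
October 2045 has 31 days: 249 − 31 = 218 left.
November 2045 has 30 days: 218 − 30 = 188 left.
December 2045 has 31 days: 188 − 31 = 157 left.
January 2046 has 31 days: 157 − 31 = 126 left.
February 2046 has 28 days (2046 is not a leap year): 126 − 28 = 98 left.
March 2046 has 31 days: 98 − 31 = 67 left.
April 2046 has 30 days: 67 − 30 = 37 left.
May 2046 has 31 days: 37 − 31 = 6 left.
6 days into June 2046 → June 6, 2046.

June 6, 2046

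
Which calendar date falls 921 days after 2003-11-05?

Advancing 921 days from November 5, 2003.
November has 30 days, so 30 − 5 = 25 days remain after November 5, 2003; 921 − 25 = 896 left.
December 2003 has 31 days: 896 − 31 = 865 left.
January 2004 has 31 days: 865 − 31 = 834 left.
February 2004 has 29 days (2004 is a leap year): 834 − 29 = 805 left.
March 2004 has 31 days: 805 − 31 = 774 left.
April 2004 has 30 days: 774 − 30 = 744 left.
May 2004 has 31 days: 744 − 31 = 713 left.
June 2004 has 30 days: 713 − 30 = 683 left.
July 2004 has 31 days: 683 − 31 = 652 left.
August 2004 has 31 days: 652 − 31 = 621 left.
September 2004 has 30 days: 621 − 30 = 591 left.
October 2004 has 31 days: 591 − 31 = 560 left.
November 2004 has 30 days: 560 − 30 = 530 left.
December 2004 has 31 days: 530 − 31 = 499 left.
January 2005 has 31 days: 499 − 31 = 468 left.
February 2005 has 28 days (2005 is not a leap year): 468 − 28 = 440 left.
March 2005 has 31 days: 440 − 31 = 409 left.
April 2005 has 30 days: 409 − 30 = 379 left.
May 2005 has 31 days: 379 − 31 = 348 left.
June 2005 has 30 days: 348 − 30 = 318 left.
July 2005 has 31 days: 318 − 31 = 287 left.
August 2005 has 31 days: 287 − 31 = 256 left.
September 2005 has 30 days: 256 − 30 = 226 left.
October 2005 has 31 days: 226 − 31 = 195 left.
November 2005 has 30 days: 195 − 30 = 165 left.
December 2005 has 31 days: 165 − 31 = 134 left.
January 2006 has 31 days: 134 − 31 = 103 left.
February 2006 has 28 days (2006 is not a leap year): 103 − 28 = 75 left.
March 2006 has 31 days: 75 − 31 = 44 left.
April 2006 has 30 days: 44 − 30 = 14 left.
14 days into May 2006 → May 14, 2006.

May 14, 2006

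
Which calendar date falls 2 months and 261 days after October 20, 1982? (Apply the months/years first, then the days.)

September 7, 1983

Advancing 2 months and 261 days from October 20, 1982: first the month/year part, then the days.
month 10 + 2 = 12 → December 1982.
Day 20 is valid in December, giving December 20, 1982.
Now add 261 days from December 20, 1982.
December has 31 days, so 31 − 20 = 11 days remain after December 20, 1982; 261 − 11 = 250 left.
January 1983 has 31 days: 250 − 31 = 219 left.
February 1983 has 28 days (1983 is not a leap year): 219 − 28 = 191 left.
March 1983 has 31 days: 191 − 31 = 160 left.
April 1983 has 30 days: 160 − 30 = 130 left.
May 1983 has 31 days: 130 − 31 = 99 left.
June 1983 has 30 days: 99 − 30 = 69 left.
July 1983 has 31 days: 69 − 31 = 38 left.
August 1983 has 31 days: 38 − 31 = 7 left.
7 days into September 1983 → September 7, 1983.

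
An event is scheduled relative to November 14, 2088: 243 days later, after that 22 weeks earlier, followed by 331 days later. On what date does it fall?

January 8, 2090

Counting forward 243 days from November 14, 2088:
November has 30 days, so 30 − 14 = 16 days remain after November 14, 2088; 243 − 16 = 227 left.
December 2088 has 31 days: 227 − 31 = 196 left.
January 2089 has 31 days: 196 − 31 = 165 left.
February 2089 has 28 days (2089 is not a leap year): 165 − 28 = 137 left.
March 2089 has 31 days: 137 − 31 = 106 left.
April 2089 has 30 days: 106 − 30 = 76 left.
May 2089 has 31 days: 76 − 31 = 45 left.
June 2089 has 30 days: 45 − 30 = 15 left.
15 days into July 2089 → July 15, 2089.
Counting back 22 weeks (= 154 days) from July 15, 2089:
Going back 15 days from July 15, 2089 reaches the end of the previous month; 154 − 15 = 139 left.
June 2089 has 30 days: 139 − 30 = 109 left.
May 2089 has 31 days: 109 − 31 = 78 left.
April 2089 has 30 days: 78 − 30 = 48 left.
March 2089 has 31 days: 48 − 31 = 17 left.
February 2089 has 28 days; 28 − 17 = 11 → February 11, 2089.
Adding 331 days from February 11, 2089:
February has 28 days, so 28 − 11 = 17 days remain after February 11, 2089; 331 − 17 = 314 left.
March 2089 has 31 days: 314 − 31 = 283 left.
April 2089 has 30 days: 283 − 30 = 253 left.
May 2089 has 31 days: 253 − 31 = 222 left.
June 2089 has 30 days: 222 − 30 = 192 left.
July 2089 has 31 days: 192 − 31 = 161 left.
August 2089 has 31 days: 161 − 31 = 130 left.
September 2089 has 30 days: 130 − 30 = 100 left.
October 2089 has 31 days: 100 − 31 = 69 left.
November 2089 has 30 days: 69 − 30 = 39 left.
December 2089 has 31 days: 39 − 31 = 8 left.
8 days into January 2090 → January 8, 2090.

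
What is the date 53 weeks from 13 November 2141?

Counting forward 53 weeks = 371 days from November 13, 2141.
November has 30 days, so 30 − 13 = 17 days remain after November 13, 2141; 371 − 17 = 354 left.
December 2141 has 31 days: 354 − 31 = 323 left.
January 2142 has 31 days: 323 − 31 = 292 left.
February 2142 has 28 days (2142 is not a leap year): 292 − 28 = 264 left.
March 2142 has 31 days: 264 − 31 = 233 left.
April 2142 has 30 days: 233 − 30 = 203 left.
May 2142 has 31 days: 203 − 31 = 172 left.
June 2142 has 30 days: 172 − 30 = 142 left.
July 2142 has 31 days: 142 − 31 = 111 left.
August 2142 has 31 days: 111 − 31 = 80 left.
September 2142 has 30 days: 80 − 30 = 50 left.
October 2142 has 31 days: 50 − 31 = 19 left.
19 days into November 2142 → November 19, 2142.

November 19, 2142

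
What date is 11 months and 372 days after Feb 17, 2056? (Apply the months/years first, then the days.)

January 24, 2058

Adding 11 months and 372 days from February 17, 2056: first the month/year part, then the days.
month 2 + 11 = 13, which is month 1 of year 2057 → January 2057.
Day 17 is valid in January, giving January 17, 2057.
Now add 372 days from January 17, 2057.
January has 31 days, so 31 − 17 = 14 days remain after January 17, 2057; 372 − 14 = 358 left.
February 2057 has 28 days (2057 is not a leap year): 358 − 28 = 330 left.
March 2057 has 31 days: 330 − 31 = 299 left.
April 2057 has 30 days: 299 − 30 = 269 left.
May 2057 has 31 days: 269 − 31 = 238 left.
June 2057 has 30 days: 238 − 30 = 208 left.
July 2057 has 31 days: 208 − 31 = 177 left.
August 2057 has 31 days: 177 − 31 = 146 left.
September 2057 has 30 days: 146 − 30 = 116 left.
October 2057 has 31 days: 116 − 31 = 85 left.
November 2057 has 30 days: 85 − 30 = 55 left.
December 2057 has 31 days: 55 − 31 = 24 left.
24 days into January 2058 → January 24, 2058.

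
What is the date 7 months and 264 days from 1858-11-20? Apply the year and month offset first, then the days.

Counting forward 7 months and 264 days from November 20, 1858: first the month/year part, then the days.
month 11 + 7 = 18, which is month 6 of year 1859 → June 1859.
Day 20 is valid in June, giving June 20, 1859.
Now add 264 days from June 20, 1859.
June has 30 days, so 30 − 20 = 10 days remain after June 20, 1859; 264 − 10 = 254 left.
July 1859 has 31 days: 254 − 31 = 223 left.
August 1859 has 31 days: 223 − 31 = 192 left.
September 1859 has 30 days: 192 − 30 = 162 left.
October 1859 has 31 days: 162 − 31 = 131 left.
November 1859 has 30 days: 131 − 30 = 101 left.
December 1859 has 31 days: 101 − 31 = 70 left.
January 1860 has 31 days: 70 − 31 = 39 left.
February 1860 has 29 days (1860 is a leap year): 39 − 29 = 10 left.
10 days into March 1860 → March 10, 1860.

March 10, 1860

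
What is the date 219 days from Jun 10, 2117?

Counting forward 219 days from June 10, 2117.
June has 30 days, so 30 − 10 = 20 days remain after June 10, 2117; 219 − 20 = 199 left.
July 2117 has 31 days: 199 − 31 = 168 left.
August 2117 has 31 days: 168 − 31 = 137 left.
September 2117 has 30 days: 137 − 30 = 107 left.
October 2117 has 31 days: 107 − 31 = 76 left.
November 2117 has 30 days: 76 − 30 = 46 left.
December 2117 has 31 days: 46 − 31 = 15 left.
15 days into January 2118 → January 15, 2118.

January 15, 2118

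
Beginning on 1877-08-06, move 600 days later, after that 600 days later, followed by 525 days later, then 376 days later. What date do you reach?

Counting forward 600 days from August 6, 1877:
August has 31 days, so 31 − 6 = 25 days remain after August 6, 1877; 600 − 25 = 575 left.
September 1877 has 30 days: 575 − 30 = 545 left.
October 1877 has 31 days: 545 − 31 = 514 left.
November 1877 has 30 days: 514 − 30 = 484 left.
December 1877 has 31 days: 484 − 31 = 453 left.
January 1878 has 31 days: 453 − 31 = 422 left.
February 1878 has 28 days (1878 is not a leap year): 422 − 28 = 394 left.
March 1878 has 31 days: 394 − 31 = 363 left.
April 1878 has 30 days: 363 − 30 = 333 left.
May 1878 has 31 days: 333 − 31 = 302 left.
June 1878 has 30 days: 302 − 30 = 272 left.
July 1878 has 31 days: 272 − 31 = 241 left.
August 1878 has 31 days: 241 − 31 = 210 left.
September 1878 has 30 days: 210 − 30 = 180 left.
October 1878 has 31 days: 180 − 31 = 149 left.
November 1878 has 30 days: 149 − 30 = 119 left.
December 1878 has 31 days: 119 − 31 = 88 left.
January 1879 has 31 days: 88 − 31 = 57 left.
February 1879 has 28 days (1879 is not a leap year): 57 − 28 = 29 left.
29 days into March 1879 → March 29, 1879.
Adding 600 days from March 29, 1879:
March has 31 days, so 31 − 29 = 2 days remain after March 29, 1879; 600 − 2 = 598 left.
April 1879 has 30 days: 598 − 30 = 568 left.
May 1879 has 31 days: 568 − 31 = 537 left.
June 1879 has 30 days: 537 − 30 = 507 left.
July 1879 has 31 days: 507 − 31 = 476 left.
August 1879 has 31 days: 476 − 31 = 445 left.
September 1879 has 30 days: 445 − 30 = 415 left.
October 1879 has 31 days: 415 − 31 = 384 left.
November 1879 has 30 days: 384 − 30 = 354 left.
December 1879 has 31 days: 354 − 31 = 323 left.
January 1880 has 31 days: 323 − 31 = 292 left.
February 1880 has 29 days (1880 is a leap year): 292 − 29 = 263 left.
March 1880 has 31 days: 263 − 31 = 232 left.
April 1880 has 30 days: 232 − 30 = 202 left.
May 1880 has 31 days: 202 − 31 = 171 left.
June 1880 has 30 days: 171 − 30 = 141 left.
July 1880 has 31 days: 141 − 31 = 110 left.
August 1880 has 31 days: 110 − 31 = 79 left.
September 1880 has 30 days: 79 − 30 = 49 left.
October 1880 has 31 days: 49 − 31 = 18 left.
18 days into November 1880 → November 18, 1880.
Adding 525 days from November 18, 1880:
November has 30 days, so 30 − 18 = 12 days remain after November 18, 1880; 525 − 12 = 513 left.
December 1880 has 31 days: 513 − 31 = 482 left.
January 1881 has 31 days: 482 − 31 = 451 left.
February 1881 has 28 days (1881 is not a leap year): 451 − 28 = 423 left.
March 1881 has 31 days: 423 − 31 = 392 left.
April 1881 has 30 days: 392 − 30 = 362 left.
May 1881 has 31 days: 362 − 31 = 331 left.
June 1881 has 30 days: 331 − 30 = 301 left.
July 1881 has 31 days: 301 − 31 = 270 left.
August 1881 has 31 days: 270 − 31 = 239 left.
September 1881 has 30 days: 239 − 30 = 209 left.
October 1881 has 31 days: 209 − 31 = 178 left.
November 1881 has 30 days: 178 − 30 = 148 left.
December 1881 has 31 days: 148 − 31 = 117 left.
January 1882 has 31 days: 117 − 31 = 86 left.
February 1882 has 28 days (1882 is not a leap year): 86 − 28 = 58 left.
March 1882 has 31 days: 58 − 31 = 27 left.
27 days into April 1882 → April 27, 1882.
Adding 376 days from April 27, 1882:
April has 30 days, so 30 − 27 = 3 days remain after April 27, 1882; 376 − 3 = 373 left.
May 1882 has 31 days: 373 − 31 = 342 left.
June 1882 has 30 days: 342 − 30 = 312 left.
July 1882 has 31 days: 312 − 31 = 281 left.
August 1882 has 31 days: 281 − 31 = 250 left.
September 1882 has 30 days: 250 − 30 = 220 left.
October 1882 has 31 days: 220 − 31 = 189 left.
November 1882 has 30 days: 189 − 30 = 159 left.
December 1882 has 31 days: 159 − 31 = 128 left.
January 1883 has 31 days: 128 − 31 = 97 left.
February 1883 has 28 days (1883 is not a leap year): 97 − 28 = 69 left.
March 1883 has 31 days: 69 − 31 = 38 left.
April 1883 has 30 days: 38 − 30 = 8 left.
8 days into May 1883 → May 8, 1883.

May 8, 1883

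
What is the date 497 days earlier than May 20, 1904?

January 9, 1903

Going back 497 days from May 20, 1904.
Going back 20 days from May 20, 1904 reaches the end of the previous month; 497 − 20 = 477 left.
April 1904 has 30 days: 477 − 30 = 447 left.
March 1904 has 31 days: 447 − 31 = 416 left.
February 1904 has 29 days (1904 is a leap year): 416 − 29 = 387 left.
January 1904 has 31 days: 387 − 31 = 356 left.
December 1903 has 31 days: 356 − 31 = 325 left.
November 1903 has 30 days: 325 − 30 = 295 left.
October 1903 has 31 days: 295 − 31 = 264 left.
September 1903 has 30 days: 264 − 30 = 234 left.
August 1903 has 31 days: 234 − 31 = 203 left.
July 1903 has 31 days: 203 − 31 = 172 left.
June 1903 has 30 days: 172 − 30 = 142 left.
May 1903 has 31 days: 142 − 31 = 111 left.
April 1903 has 30 days: 111 − 30 = 81 left.
March 1903 has 31 days: 81 − 31 = 50 left.
February 1903 has 28 days (1903 is not a leap year): 50 − 28 = 22 left.
January 1903 has 31 days; 31 − 22 = 9 → January 9, 1903.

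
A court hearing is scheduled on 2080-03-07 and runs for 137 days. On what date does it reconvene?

July 22, 2080

Adding 137 days from March 7, 2080.
March has 31 days, so 31 − 7 = 24 days remain after March 7, 2080; 137 − 24 = 113 left.
April 2080 has 30 days: 113 − 30 = 83 left.
May 2080 has 31 days: 83 − 31 = 52 left.
June 2080 has 30 days: 52 − 30 = 22 left.
22 days into July 2080 → July 22, 2080.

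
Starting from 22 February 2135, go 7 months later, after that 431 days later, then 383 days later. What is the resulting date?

Counting forward 7 months from February 22, 2135:
month 2 + 7 = 9 → September 2135.
Day 22 is valid in September, giving September 22, 2135.
Counting forward 431 days from September 22, 2135:
September has 30 days, so 30 − 22 = 8 days remain after September 22, 2135; 431 − 8 = 423 left.
October 2135 has 31 days: 423 − 31 = 392 left.
November 2135 has 30 days: 392 − 30 = 362 left.
December 2135 has 31 days: 362 − 31 = 331 left.
January 2136 has 31 days: 331 − 31 = 300 left.
February 2136 has 29 days (2136 is a leap year): 300 − 29 = 271 left.
March 2136 has 31 days: 271 − 31 = 240 left.
April 2136 has 30 days: 240 − 30 = 210 left.
May 2136 has 31 days: 210 − 31 = 179 left.
June 2136 has 30 days: 179 − 30 = 149 left.
July 2136 has 31 days: 149 − 31 = 118 left.
August 2136 has 31 days: 118 − 31 = 87 left.
September 2136 has 30 days: 87 − 30 = 57 left.
October 2136 has 31 days: 57 − 31 = 26 left.
26 days into November 2136 → November 26, 2136.
Advancing 383 days from November 26, 2136:
November has 30 days, so 30 − 26 = 4 days remain after November 26, 2136; 383 − 4 = 379 left.
December 2136 has 31 days: 379 − 31 = 348 left.
January 2137 has 31 days: 348 − 31 = 317 left.
February 2137 has 28 days (2137 is not a leap year): 317 − 28 = 289 left.
March 2137 has 31 days: 289 − 31 = 258 left.
April 2137 has 30 days: 258 − 30 = 228 left.
May 2137 has 31 days: 228 − 31 = 197 left.
June 2137 has 30 days: 197 − 30 = 167 left.
July 2137 has 31 days: 167 − 31 = 136 left.
August 2137 has 31 days: 136 − 31 = 105 left.
September 2137 has 30 days: 105 − 30 = 75 left.
October 2137 has 31 days: 75 − 31 = 44 left.
November 2137 has 30 days: 44 − 30 = 14 left.
14 days into December 2137 → December 14, 2137.

December 14, 2137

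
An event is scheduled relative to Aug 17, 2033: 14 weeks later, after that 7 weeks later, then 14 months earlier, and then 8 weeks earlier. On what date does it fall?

September 16, 2032

Counting forward 14 weeks (= 98 days) from August 17, 2033:
August has 31 days, so 31 − 17 = 14 days remain after August 17, 2033; 98 − 14 = 84 left.
September 2033 has 30 days: 84 − 30 = 54 left.
October 2033 has 31 days: 54 − 31 = 23 left.
23 days into November 2033 → November 23, 2033.
Counting forward 7 weeks (= 49 days) from November 23, 2033:
November has 30 days, so 30 − 23 = 7 days remain after November 23, 2033; 49 − 7 = 42 left.
December 2033 has 31 days: 42 − 31 = 11 left.
11 days into January 2034 → January 11, 2034.
Counting back 14 months from January 11, 2034:
month 1 − 14 = -13, which is month 11 of year 2032 → November 2032.
Day 11 is valid in November, giving November 11, 2032.
Going back 8 weeks (= 56 days) from November 11, 2032:
Going back 11 days from November 11, 2032 reaches the end of the previous month; 56 − 11 = 45 left.
October 2032 has 31 days: 45 − 31 = 14 left.
September 2032 has 30 days; 30 − 14 = 16 → September 16, 2032.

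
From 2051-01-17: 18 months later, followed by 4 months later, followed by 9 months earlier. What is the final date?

February 17, 2052

Adding 18 months from January 17, 2051:
month 1 + 18 = 19, which is month 7 of year 2052 → July 2052.
Day 17 is valid in July, giving July 17, 2052.
Advancing 4 months from July 17, 2052:
month 7 + 4 = 11 → November 2052.
Day 17 is valid in November, giving November 17, 2052.
Counting back 9 months from November 17, 2052:
month 11 − 9 = 2 → February 2052.
Day 17 is valid in February, giving February 17, 2052.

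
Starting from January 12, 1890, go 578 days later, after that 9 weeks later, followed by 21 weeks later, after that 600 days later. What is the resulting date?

October 31, 1893

Counting forward 578 days from January 12, 1890:
January has 31 days, so 31 − 12 = 19 days remain after January 12, 1890; 578 − 19 = 559 left.
February 1890 has 28 days (1890 is not a leap year): 559 − 28 = 531 left.
March 1890 has 31 days: 531 − 31 = 500 left.
April 1890 has 30 days: 500 − 30 = 470 left.
May 1890 has 31 days: 470 − 31 = 439 left.
June 1890 has 30 days: 439 − 30 = 409 left.
July 1890 has 31 days: 409 − 31 = 378 left.
August 1890 has 31 days: 378 − 31 = 347 left.
September 1890 has 30 days: 347 − 30 = 317 left.
October 1890 has 31 days: 317 − 31 = 286 left.
November 1890 has 30 days: 286 − 30 = 256 left.
December 1890 has 31 days: 256 − 31 = 225 left.
January 1891 has 31 days: 225 − 31 = 194 left.
February 1891 has 28 days (1891 is not a leap year): 194 − 28 = 166 left.
March 1891 has 31 days: 166 − 31 = 135 left.
April 1891 has 30 days: 135 − 30 = 105 left.
May 1891 has 31 days: 105 − 31 = 74 left.
June 1891 has 30 days: 74 − 30 = 44 left.
July 1891 has 31 days: 44 − 31 = 13 left.
13 days into August 1891 → August 13, 1891.
Advancing 9 weeks (= 63 days) from August 13, 1891:
August has 31 days, so 31 − 13 = 18 days remain after August 13, 1891; 63 − 18 = 45 left.
September 1891 has 30 days: 45 − 30 = 15 left.
15 days into October 1891 → October 15, 1891.
Counting forward 21 weeks (= 147 days) from October 15, 1891:
October has 31 days, so 31 − 15 = 16 days remain after October 15, 1891; 147 − 16 = 131 left.
November 1891 has 30 days: 131 − 30 = 101 left.
December 1891 has 31 days: 101 − 31 = 70 left.
January 1892 has 31 days: 70 − 31 = 39 left.
February 1892 has 29 days (1892 is a leap year): 39 − 29 = 10 left.
10 days into March 1892 → March 10, 1892.
Counting forward 600 days from March 10, 1892:
March has 31 days, so 31 − 10 = 21 days remain after March 10, 1892; 600 − 21 = 579 left.
April 1892 has 30 days: 579 − 30 = 549 left.
May 1892 has 31 days: 549 − 31 = 518 left.
June 1892 has 30 days: 518 − 30 = 488 left.
July 1892 has 31 days: 488 − 31 = 457 left.
August 1892 has 31 days: 457 − 31 = 426 left.
September 1892 has 30 days: 426 − 30 = 396 left.
October 1892 has 31 days: 396 − 31 = 365 left.
November 1892 has 30 days: 365 − 30 = 335 left.
December 1892 has 31 days: 335 − 31 = 304 left.
January 1893 has 31 days: 304 − 31 = 273 left.
February 1893 has 28 days (1893 is not a leap year): 273 − 28 = 245 left.
March 1893 has 31 days: 245 − 31 = 214 left.
April 1893 has 30 days: 214 − 30 = 184 left.
May 1893 has 31 days: 184 − 31 = 153 left.
June 1893 has 30 days: 153 − 30 = 123 left.
July 1893 has 31 days: 123 − 31 = 92 left.
August 1893 has 31 days: 92 − 31 = 61 left.
September 1893 has 30 days: 61 − 30 = 31 left.
31 days into October 1893 → October 31, 1893.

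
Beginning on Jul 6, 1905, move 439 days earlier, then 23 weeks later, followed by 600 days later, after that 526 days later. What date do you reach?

Going back 439 days from July 6, 1905:
Going back 6 days from July 6, 1905 reaches the end of the previous month; 439 − 6 = 433 left.
June 1905 has 30 days: 433 − 30 = 403 left.
May 1905 has 31 days: 403 − 31 = 372 left.
April 1905 has 30 days: 372 − 30 = 342 left.
March 1905 has 31 days: 342 − 31 = 311 left.
February 1905 has 28 days (1905 is not a leap year): 311 − 28 = 283 left.
January 1905 has 31 days: 283 − 31 = 252 left.
December 1904 has 31 days: 252 − 31 = 221 left.
November 1904 has 30 days: 221 − 30 = 191 left.
October 1904 has 31 days: 191 − 31 = 160 left.
September 1904 has 30 days: 160 − 30 = 130 left.
August 1904 has 31 days: 130 − 31 = 99 left.
July 1904 has 31 days: 99 − 31 = 68 left.
June 1904 has 30 days: 68 − 30 = 38 left.
May 1904 has 31 days: 38 − 31 = 7 left.
April 1904 has 30 days; 30 − 7 = 23 → April 23, 1904.
Counting forward 23 weeks (= 161 days) from April 23, 1904:
April has 30 days, so 30 − 23 = 7 days remain after April 23, 1904; 161 − 7 = 154 left.
May 1904 has 31 days: 154 − 31 = 123 left.
June 1904 has 30 days: 123 − 30 = 93 left.
July 1904 has 31 days: 93 − 31 = 62 left.
August 1904 has 31 days: 62 − 31 = 31 left.
September 1904 has 30 days: 31 − 30 = 1 left.
1 day into October 1904 → October 1, 1904.
Counting forward 600 days from October 1, 1904:
October has 31 days, so 31 − 1 = 30 days remain after October 1, 1904; 600 − 30 = 570 left.
November 1904 has 30 days: 570 − 30 = 540 left.
December 1904 has 31 days: 540 − 31 = 509 left.
January 1905 has 31 days: 509 − 31 = 478 left.
February 1905 has 28 days (1905 is not a leap year): 478 − 28 = 450 left.
March 1905 has 31 days: 450 − 31 = 419 left.
April 1905 has 30 days: 419 − 30 = 389 left.
May 1905 has 31 days: 389 − 31 = 358 left.
June 1905 has 30 days: 358 − 30 = 328 left.
July 1905 has 31 days: 328 − 31 = 297 left.
August 1905 has 31 days: 297 − 31 = 266 left.
September 1905 has 30 days: 266 − 30 = 236 left.
October 1905 has 31 days: 236 − 31 = 205 left.
November 1905 has 30 days: 205 − 30 = 175 left.
December 1905 has 31 days: 175 − 31 = 144 left.
January 1906 has 31 days: 144 − 31 = 113 left.
February 1906 has 28 days (1906 is not a leap year): 113 − 28 = 85 left.
March 1906 has 31 days: 85 − 31 = 54 left.
April 1906 has 30 days: 54 − 30 = 24 left.
24 days into May 1906 → May 24, 1906.
Advancing 526 days from May 24, 1906:
May has 31 days, so 31 − 24 = 7 days remain after May 24, 1906; 526 − 7 = 519 left.
June 1906 has 30 days: 519 − 30 = 489 left.
July 1906 has 31 days: 489 − 31 = 458 left.
August 1906 has 31 days: 458 − 31 = 427 left.
September 1906 has 30 days: 427 − 30 = 397 left.
October 1906 has 31 days: 397 − 31 = 366 left.
November 1906 has 30 days: 366 − 30 = 336 left.
December 1906 has 31 days: 336 − 31 = 305 left.
January 1907 has 31 days: 305 − 31 = 274 left.
February 1907 has 28 days (1907 is not a leap year): 274 − 28 = 246 left.
March 1907 has 31 days: 246 − 31 = 215 left.
April 1907 has 30 days: 215 − 30 = 185 left.
May 1907 has 31 days: 185 − 31 = 154 left.
June 1907 has 30 days: 154 − 30 = 124 left.
July 1907 has 31 days: 124 − 31 = 93 left.
August 1907 has 31 days: 93 − 31 = 62 left.
September 1907 has 30 days: 62 − 30 = 32 left.
October 1907 has 31 days: 32 − 31 = 1 left.
1 day into November 1907 → November 1, 1907.

November 1, 1907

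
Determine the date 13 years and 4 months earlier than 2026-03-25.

November 25, 2012

Going back 13 years and 4 months from March 25, 2026.
-13 years → 2013; month 3 − 4 = -1, which is month 11 of year 2012 → November 2012.
Day 25 is valid in November, giving November 25, 2012.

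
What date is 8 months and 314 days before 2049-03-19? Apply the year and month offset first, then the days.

September 9, 2047

Subtracting 8 months and 314 days from March 19, 2049: first the month/year part, then the days.
month 3 − 8 = -5, which is month 7 of year 2048 → July 2048.
Day 19 is valid in July, giving July 19, 2048.
Now subtract 314 days from July 19, 2048.
Going back 19 days from July 19, 2048 reaches the end of the previous month; 314 − 19 = 295 left.
June 2048 has 30 days: 295 − 30 = 265 left.
May 2048 has 31 days: 265 − 31 = 234 left.
April 2048 has 30 days: 234 − 30 = 204 left.
March 2048 has 31 days: 204 − 31 = 173 left.
February 2048 has 29 days (2048 is a leap year): 173 − 29 = 144 left.
January 2048 has 31 days: 144 − 31 = 113 left.
December 2047 has 31 days: 113 − 31 = 82 left.
November 2047 has 30 days: 82 − 30 = 52 left.
October 2047 has 31 days: 52 − 31 = 21 left.
September 2047 has 30 days; 30 − 21 = 9 → September 9, 2047.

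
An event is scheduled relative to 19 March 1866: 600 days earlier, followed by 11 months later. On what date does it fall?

June 27, 1865

Subtracting 600 days from March 19, 1866:
Going back 19 days from March 19, 1866 reaches the end of the previous month; 600 − 19 = 581 left.
February 1866 has 28 days (1866 is not a leap year): 581 − 28 = 553 left.
January 1866 has 31 days: 553 − 31 = 522 left.
December 1865 has 31 days: 522 − 31 = 491 left.
November 1865 has 30 days: 491 − 30 = 461 left.
October 1865 has 31 days: 461 − 31 = 430 left.
September 1865 has 30 days: 430 − 30 = 400 left.
August 1865 has 31 days: 400 − 31 = 369 left.
July 1865 has 31 days: 369 − 31 = 338 left.
June 1865 has 30 days: 338 − 30 = 308 left.
May 1865 has 31 days: 308 − 31 = 277 left.
April 1865 has 30 days: 277 − 30 = 247 left.
March 1865 has 31 days: 247 − 31 = 216 left.
February 1865 has 28 days (1865 is not a leap year): 216 − 28 = 188 left.
January 1865 has 31 days: 188 − 31 = 157 left.
December 1864 has 31 days: 157 − 31 = 126 left.
November 1864 has 30 days: 126 − 30 = 96 left.
October 1864 has 31 days: 96 − 31 = 65 left.
September 1864 has 30 days: 65 − 30 = 35 left.
August 1864 has 31 days: 35 − 31 = 4 left.
July 1864 has 31 days; 31 − 4 = 27 → July 27, 1864.
Advancing 11 months from July 27, 1864:
month 7 + 11 = 18, which is month 6 of year 1865 → June 1865.
Day 27 is valid in June, giving June 27, 1865.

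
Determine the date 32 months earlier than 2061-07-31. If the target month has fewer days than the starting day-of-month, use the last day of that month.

November 30, 2058

Going back 32 months from July 31, 2061.
month 7 − 32 = -25, which is month 11 of year 2058 → November 2058.
November 2058 has only 30 days and the start was day 31, so the date clamps to November 30, 2058.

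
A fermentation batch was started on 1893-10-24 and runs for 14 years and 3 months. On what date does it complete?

Adding 14 years and 3 months from October 24, 1893.
+14 years → 1907; month 10 + 3 = 13, which is month 1 of year 1908 → January 1908.
Day 24 is valid in January, giving January 24, 1908.

January 24, 1908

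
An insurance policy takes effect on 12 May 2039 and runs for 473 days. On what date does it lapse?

August 27, 2040

Advancing 473 days from May 12, 2039.
May has 31 days, so 31 − 12 = 19 days remain after May 12, 2039; 473 − 19 = 454 left.
June 2039 has 30 days: 454 − 30 = 424 left.
July 2039 has 31 days: 424 − 31 = 393 left.
August 2039 has 31 days: 393 − 31 = 362 left.
September 2039 has 30 days: 362 − 30 = 332 left.
October 2039 has 31 days: 332 − 31 = 301 left.
November 2039 has 30 days: 301 − 30 = 271 left.
December 2039 has 31 days: 271 − 31 = 240 left.
January 2040 has 31 days: 240 − 31 = 209 left.
February 2040 has 29 days (2040 is a leap year): 209 − 29 = 180 left.
March 2040 has 31 days: 180 − 31 = 149 left.
April 2040 has 30 days: 149 − 30 = 119 left.
May 2040 has 31 days: 119 − 31 = 88 left.
June 2040 has 30 days: 88 − 30 = 58 left.
July 2040 has 31 days: 58 − 31 = 27 left.
27 days into August 2040 → August 27, 2040.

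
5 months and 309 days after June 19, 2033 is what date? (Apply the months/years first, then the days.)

Adding 5 months and 309 days from June 19, 2033: first the month/year part, then the days.
month 6 + 5 = 11 → November 2033.
Day 19 is valid in November, giving November 19, 2033.
Now add 309 days from November 19, 2033.
November has 30 days, so 30 − 19 = 11 days remain after November 19, 2033; 309 − 11 = 298 left.
December 2033 has 31 days: 298 − 31 = 267 left.
January 2034 has 31 days: 267 − 31 = 236 left.
February 2034 has 28 days (2034 is not a leap year): 236 − 28 = 208 left.
March 2034 has 31 days: 208 − 31 = 177 left.
April 2034 has 30 days: 177 − 30 = 147 left.
May 2034 has 31 days: 147 − 31 = 116 left.
June 2034 has 30 days: 116 − 30 = 86 left.
July 2034 has 31 days: 86 − 31 = 55 left.
August 2034 has 31 days: 55 − 31 = 24 left.
24 days into September 2034 → September 24, 2034.

September 24, 2034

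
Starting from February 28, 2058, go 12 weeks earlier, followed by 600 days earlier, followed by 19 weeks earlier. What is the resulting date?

Going back 12 weeks (= 84 days) from February 28, 2058:
Going back 28 days from February 28, 2058 reaches the end of the previous month; 84 − 28 = 56 left.
January 2058 has 31 days: 56 − 31 = 25 left.
December 2057 has 31 days; 31 − 25 = 6 → December 6, 2057.
Going back 600 days from December 6, 2057:
Going back 6 days from December 6, 2057 reaches the end of the previous month; 600 − 6 = 594 left.
November 2057 has 30 days: 594 − 30 = 564 left.
October 2057 has 31 days: 564 − 31 = 533 left.
September 2057 has 30 days: 533 − 30 = 503 left.
August 2057 has 31 days: 503 − 31 = 472 left.
July 2057 has 31 days: 472 − 31 = 441 left.
June 2057 has 30 days: 441 − 30 = 411 left.
May 2057 has 31 days: 411 − 31 = 380 left.
April 2057 has 30 days: 380 − 30 = 350 left.
March 2057 has 31 days: 350 − 31 = 319 left.
February 2057 has 28 days (2057 is not a leap year): 319 − 28 = 291 left.
January 2057 has 31 days: 291 − 31 = 260 left.
December 2056 has 31 days: 260 − 31 = 229 left.
November 2056 has 30 days: 229 − 30 = 199 left.
October 2056 has 31 days: 199 − 31 = 168 left.
September 2056 has 30 days: 168 − 30 = 138 left.
August 2056 has 31 days: 138 − 31 = 107 left.
July 2056 has 31 days: 107 − 31 = 76 left.
June 2056 has 30 days: 76 − 30 = 46 left.
May 2056 has 31 days: 46 − 31 = 15 left.
April 2056 has 30 days; 30 − 15 = 15 → April 15, 2056.
Subtracting 19 weeks (= 133 days) from April 15, 2056:
Going back 15 days from April 15, 2056 reaches the end of the previous month; 133 − 15 = 118 left.
March 2056 has 31 days: 118 − 31 = 87 left.
February 2056 has 29 days (2056 is a leap year): 87 − 29 = 58 left.
January 2056 has 31 days: 58 − 31 = 27 left.
December 2055 has 31 days; 31 − 27 = 4 → December 4, 2055.

December 4, 2055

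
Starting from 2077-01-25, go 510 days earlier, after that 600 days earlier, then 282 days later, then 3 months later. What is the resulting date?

Going back 510 days from January 25, 2077:
Going back 25 days from January 25, 2077 reaches the end of the previous month; 510 − 25 = 485 left.
December 2076 has 31 days: 485 − 31 = 454 left.
November 2076 has 30 days: 454 − 30 = 424 left.
October 2076 has 31 days: 424 − 31 = 393 left.
September 2076 has 30 days: 393 − 30 = 363 left.
August 2076 has 31 days: 363 − 31 = 332 left.
July 2076 has 31 days: 332 − 31 = 301 left.
June 2076 has 30 days: 301 − 30 = 271 left.
May 2076 has 31 days: 271 − 31 = 240 left.
April 2076 has 30 days: 240 − 30 = 210 left.
March 2076 has 31 days: 210 − 31 = 179 left.
February 2076 has 29 days (2076 is a leap year): 179 − 29 = 150 left.
January 2076 has 31 days: 150 − 31 = 119 left.
December 2075 has 31 days: 119 − 31 = 88 left.
November 2075 has 30 days: 88 − 30 = 58 left.
October 2075 has 31 days: 58 − 31 = 27 left.
September 2075 has 30 days; 30 − 27 = 3 → September 3, 2075.
Counting back 600 days from September 3, 2075:
Going back 3 days from September 3, 2075 reaches the end of the previous month; 600 − 3 = 597 left.
August 2075 has 31 days: 597 − 31 = 566 left.
July 2075 has 31 days: 566 − 31 = 535 left.
June 2075 has 30 days: 535 − 30 = 505 left.
May 2075 has 31 days: 505 − 31 = 474 left.
April 2075 has 30 days: 474 − 30 = 444 left.
March 2075 has 31 days: 444 − 31 = 413 left.
February 2075 has 28 days (2075 is not a leap year): 413 − 28 = 385 left.
January 2075 has 31 days: 385 − 31 = 354 left.
December 2074 has 31 days: 354 − 31 = 323 left.
November 2074 has 30 days: 323 − 30 = 293 left.
October 2074 has 31 days: 293 − 31 = 262 left.
September 2074 has 30 days: 262 − 30 = 232 left.
August 2074 has 31 days: 232 − 31 = 201 left.
July 2074 has 31 days: 201 − 31 = 170 left.
June 2074 has 30 days: 170 − 30 = 140 left.
May 2074 has 31 days: 140 − 31 = 109 left.
April 2074 has 30 days: 109 − 30 = 79 left.
March 2074 has 31 days: 79 − 31 = 48 left.
February 2074 has 28 days (2074 is not a leap year): 48 − 28 = 20 left.
January 2074 has 31 days; 31 − 20 = 11 → January 11, 2074.
Adding 282 days from January 11, 2074:
January has 31 days, so 31 − 11 = 20 days remain after January 11, 2074; 282 − 20 = 262 left.
February 2074 has 28 days (2074 is not a leap year): 262 − 28 = 234 left.
March 2074 has 31 days: 234 − 31 = 203 left.
April 2074 has 30 days: 203 − 30 = 173 left.
May 2074 has 31 days: 173 − 31 = 142 left.
June 2074 has 30 days: 142 − 30 = 112 left.
July 2074 has 31 days: 112 − 31 = 81 left.
August 2074 has 31 days: 81 − 31 = 50 left.
September 2074 has 30 days: 50 − 30 = 20 left.
20 days into October 2074 → October 20, 2074.
Advancing 3 months from October 20, 2074:
month 10 + 3 = 13, which is month 1 of year 2075 → January 2075.
Day 20 is valid in January, giving January 20, 2075.

January 20, 2075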